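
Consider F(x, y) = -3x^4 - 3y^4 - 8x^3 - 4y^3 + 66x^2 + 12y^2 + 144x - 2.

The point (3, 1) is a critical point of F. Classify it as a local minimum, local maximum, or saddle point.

The mixed partial ∂²F/∂x∂y is 0, so the Hessian at any point is diag(F_xx, F_yy) = diag(12(-3x^2 - 4x + 11), 12(-3y^2 - 2y + 2)).
At (3, 1): H = diag(-336, -36).
Both eigenvalues are negative, so H is negative definite: a local maximum.

local maximum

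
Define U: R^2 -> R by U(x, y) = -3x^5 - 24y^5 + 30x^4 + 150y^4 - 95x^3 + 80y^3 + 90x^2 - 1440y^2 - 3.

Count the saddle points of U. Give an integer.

8

U separates as a function of x plus a function of y, so ∇U=0 decouples.
∂U/∂x = -15x(x - 4)(x - 3)(x - 1) = 0 at x ∈ {0, 1, 3, 4}; ∂U/∂y = -120y(y - 4)(y - 3)(y + 2) = 0 at y ∈ {-2, 0, 3, 4}.
The Hessian is diagonal: diag(U_xx, U_yy). Second derivatives: U_xx(0)=180, U_xx(1)=-90, U_xx(3)=90, U_xx(4)=-180; U_yy(-2)=7200, U_yy(0)=-2880, U_yy(3)=1800, U_yy(4)=-2880.
Saddle points occur where the two diagonal entries have opposite signs: (0, 0), (0, 4), (1, -2), (1, 3), (3, 0), (3, 4), (4, -2), (4, 3). Count: 8.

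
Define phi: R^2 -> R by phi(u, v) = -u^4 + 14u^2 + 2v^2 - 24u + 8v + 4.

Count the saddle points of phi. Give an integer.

phi separates as a function of u plus a function of v, so ∇phi=0 decouples.
∂phi/∂u = -4(u - 2)(u - 1)(u + 3) = 0 at u ∈ {-3, 1, 2}; ∂phi/∂v = 4(v + 2) = 0 at v ∈ {-2}.
The Hessian is diagonal: diag(phi_uu, phi_vv). Second derivatives: phi_uu(-3)=-80, phi_uu(1)=16, phi_uu(2)=-20; phi_vv(-2)=4.
Saddle points occur where the two diagonal entries have opposite signs: (-3, -2), (2, -2). Count: 2.

2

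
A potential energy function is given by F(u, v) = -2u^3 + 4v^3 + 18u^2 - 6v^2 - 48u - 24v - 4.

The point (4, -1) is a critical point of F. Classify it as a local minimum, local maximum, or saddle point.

The mixed partial ∂²F/∂u∂v is 0, so the Hessian at any point is diag(F_uu, F_vv) = diag(12(-u + 3), 12(2v - 1)).
At (4, -1): H = diag(-12, -36).
Both eigenvalues are negative, so H is negative definite: a local maximum.

local maximum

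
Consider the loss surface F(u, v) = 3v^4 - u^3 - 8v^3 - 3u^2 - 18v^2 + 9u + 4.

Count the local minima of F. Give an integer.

2

F separates as a function of u plus a function of v, so ∇F=0 decouples.
∂F/∂u = -3(u - 1)(u + 3) = 0 at u ∈ {-3, 1}; ∂F/∂v = 12v(v - 3)(v + 1) = 0 at v ∈ {-1, 0, 3}.
The Hessian is diagonal: diag(F_uu, F_vv). Second derivatives: F_uu(-3)=12, F_uu(1)=-12; F_vv(-1)=48, F_vv(0)=-36, F_vv(3)=144.
Local minima occur where both diagonal entries positive: (-3, -1), (-3, 3). Count: 2.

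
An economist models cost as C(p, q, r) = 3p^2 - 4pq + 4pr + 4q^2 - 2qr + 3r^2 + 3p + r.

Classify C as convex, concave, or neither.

C is quadratic, so its Hessian is the constant matrix H = [[6, -4, 4], [-4, 8, -2], [4, -2, 6]].
Leading principal minors: 6, 32, 104.
All positive ⇒ H ≻ 0 ⇒ convex.

convex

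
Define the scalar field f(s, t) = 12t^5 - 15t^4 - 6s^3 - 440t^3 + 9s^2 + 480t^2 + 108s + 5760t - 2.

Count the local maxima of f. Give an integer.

2

f separates as a function of s plus a function of t, so ∇f=0 decouples.
∂f/∂s = -18(s - 3)(s + 2) = 0 at s ∈ {-2, 3}; ∂f/∂t = 60(t - 4)(t - 3)(t + 2)(t + 4) = 0 at t ∈ {-4, -2, 3, 4}.
The Hessian is diagonal: diag(f_ss, f_tt). Second derivatives: f_ss(-2)=90, f_ss(3)=-90; f_tt(-4)=-6720, f_tt(-2)=3600, f_tt(3)=-2100, f_tt(4)=2880.
Local maxima occur where both diagonal entries negative: (3, -4), (3, 3). Count: 2.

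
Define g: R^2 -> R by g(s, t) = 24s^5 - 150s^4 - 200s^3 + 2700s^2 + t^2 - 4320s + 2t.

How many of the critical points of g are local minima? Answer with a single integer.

g separates as a function of s plus a function of t, so ∇g=0 decouples.
∂g/∂s = 120(s - 4)(s - 3)(s - 1)(s + 3) = 0 at s ∈ {-3, 1, 3, 4}; ∂g/∂t = 2(t + 1) = 0 at t ∈ {-1}.
The Hessian is diagonal: diag(g_ss, g_tt). Second derivatives: g_ss(-3)=-20160, g_ss(1)=2880, g_ss(3)=-1440, g_ss(4)=2520; g_tt(-1)=2.
Local minima occur where both diagonal entries positive: (1, -1), (4, -1). Count: 2.

2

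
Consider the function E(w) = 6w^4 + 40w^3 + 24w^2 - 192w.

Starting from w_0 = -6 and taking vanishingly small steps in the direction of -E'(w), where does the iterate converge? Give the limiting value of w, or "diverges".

E'(w) = 24(w - 1)(w + 2)(w + 4), so E'(-6) = -1344.
Gradient descent moves in the -E' direction, i.e. w is increasing.
The nearest critical point in that direction is w = -4, where E'' = 240 > 0 (a local minimum). The iterate converges there.

-4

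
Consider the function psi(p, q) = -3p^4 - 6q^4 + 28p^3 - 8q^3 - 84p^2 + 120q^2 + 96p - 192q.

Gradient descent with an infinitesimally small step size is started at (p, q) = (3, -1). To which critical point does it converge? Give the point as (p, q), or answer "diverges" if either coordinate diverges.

(2, 1)

psi is separable, so gradient descent decouples: p follows -∂psi/∂p, q follows -∂psi/∂q.
∂psi/∂p = -12(p - 4)(p - 2)(p - 1); at p=3 this is 24, so p decreases.
∂psi/∂q = -24(q - 2)(q - 1)(q + 4); at q=-1 this is -432, so q increases.
p converges to its nearest critical value 2 (a local min of the p-part); q converges to 1. The iterate converges to (2, 1).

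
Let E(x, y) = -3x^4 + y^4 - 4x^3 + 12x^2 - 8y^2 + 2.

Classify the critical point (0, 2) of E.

The mixed partial ∂²E/∂x∂y is 0, so the Hessian at any point is diag(E_xx, E_yy) = diag(12(-3x^2 - 2x + 2), 4(3y^2 - 4)).
At (0, 2): H = diag(24, 32).
Both eigenvalues are positive, so H is positive definite: a local minimum.

local minimum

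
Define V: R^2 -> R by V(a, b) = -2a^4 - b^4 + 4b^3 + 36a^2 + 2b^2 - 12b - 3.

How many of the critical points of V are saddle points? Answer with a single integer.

4

V separates as a function of a plus a function of b, so ∇V=0 decouples.
∂V/∂a = -8a(a - 3)(a + 3) = 0 at a ∈ {-3, 0, 3}; ∂V/∂b = -4(b - 3)(b - 1)(b + 1) = 0 at b ∈ {-1, 1, 3}.
The Hessian is diagonal: diag(V_aa, V_bb). Second derivatives: V_aa(-3)=-144, V_aa(0)=72, V_aa(3)=-144; V_bb(-1)=-32, V_bb(1)=16, V_bb(3)=-32.
Saddle points occur where the two diagonal entries have opposite signs: (-3, 1), (0, -1), (0, 3), (3, 1). Count: 4.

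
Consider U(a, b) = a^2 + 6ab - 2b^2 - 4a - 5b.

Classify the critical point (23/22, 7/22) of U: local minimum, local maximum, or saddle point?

saddle point

The Hessian of U is constant: H = [[2, 6], [6, -4]].
det(H) = 2·(-4) − 6² = -44.
Since det(H) < 0, H is indefinite and the critical point is a saddle point.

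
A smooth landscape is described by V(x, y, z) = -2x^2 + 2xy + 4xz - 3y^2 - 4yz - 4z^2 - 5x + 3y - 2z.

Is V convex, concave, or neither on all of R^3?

V is quadratic, so its Hessian is the constant matrix H = [[-4, 2, 4], [2, -6, -4], [4, -4, -8]].
Leading principal minors: -4, 20, -64.
Signs alternate −, +, − ⇒ H ≺ 0 ⇒ concave.

concave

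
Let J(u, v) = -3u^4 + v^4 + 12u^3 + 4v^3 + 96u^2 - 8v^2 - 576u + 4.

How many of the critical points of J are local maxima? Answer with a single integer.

2

J separates as a function of u plus a function of v, so ∇J=0 decouples.
∂J/∂u = -12(u - 4)(u - 3)(u + 4) = 0 at u ∈ {-4, 3, 4}; ∂J/∂v = 4v(v - 1)(v + 4) = 0 at v ∈ {-4, 0, 1}.
The Hessian is diagonal: diag(J_uu, J_vv). Second derivatives: J_uu(-4)=-672, J_uu(3)=84, J_uu(4)=-96; J_vv(-4)=80, J_vv(0)=-16, J_vv(1)=20.
Local maxima occur where both diagonal entries negative: (-4, 0), (4, 0). Count: 2.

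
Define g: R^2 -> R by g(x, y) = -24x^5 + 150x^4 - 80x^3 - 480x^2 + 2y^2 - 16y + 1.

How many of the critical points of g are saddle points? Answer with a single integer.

2

g separates as a function of x plus a function of y, so ∇g=0 decouples.
∂g/∂x = -120x(x - 4)(x - 2)(x + 1) = 0 at x ∈ {-1, 0, 2, 4}; ∂g/∂y = 4(y - 4) = 0 at y ∈ {4}.
The Hessian is diagonal: diag(g_xx, g_yy). Second derivatives: g_xx(-1)=1800, g_xx(0)=-960, g_xx(2)=1440, g_xx(4)=-4800; g_yy(4)=4.
Saddle points occur where the two diagonal entries have opposite signs: (0, 4), (4, 4). Count: 2.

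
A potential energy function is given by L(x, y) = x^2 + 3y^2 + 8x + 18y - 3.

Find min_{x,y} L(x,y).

-46

L(x,y) separates as P(x) + Q(y) − 3, so its minimum is min P + min Q − 3.
P'(x) = 2x + 8 vanishes at x ∈ {-4}; Q'(y) = 6y + 18 vanishes at y ∈ {-3}.
Local minima of P (where P''>0): P(-4)=-16. Local minima of Q: Q(-3)=-27.
So the global minimum of L is P(-4) + Q(-3) − 3 = -16 − 27 − 3 = -46, attained at (-4, -3).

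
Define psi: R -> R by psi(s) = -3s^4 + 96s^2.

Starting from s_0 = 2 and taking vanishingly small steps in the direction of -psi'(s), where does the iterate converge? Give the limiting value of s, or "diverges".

psi'(s) = -12s(s - 4)(s + 4), so psi'(2) = 288.
Gradient descent moves in the -psi' direction, i.e. s is decreasing.
The nearest critical point in that direction is s = 0, where psi'' = 192 > 0 (a local minimum). The iterate converges there.

0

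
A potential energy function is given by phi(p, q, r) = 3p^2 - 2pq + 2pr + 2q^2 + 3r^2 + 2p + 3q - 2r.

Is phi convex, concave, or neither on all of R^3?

convex

phi is quadratic, so its Hessian is the constant matrix H = [[6, -2, 2], [-2, 4, 0], [2, 0, 6]].
Leading principal minors: 6, 20, 104.
All positive ⇒ H ≻ 0 ⇒ convex.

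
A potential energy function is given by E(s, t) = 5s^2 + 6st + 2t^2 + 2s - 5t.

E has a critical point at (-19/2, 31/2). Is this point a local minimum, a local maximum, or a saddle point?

The Hessian of E is constant: H = [[10, 6], [6, 4]].
det(H) = 10·4 − 6² = 4.
det(H) > 0 and tr(H) = 14 > 0, so H is positive definite and the point is a local minimum.

local minimum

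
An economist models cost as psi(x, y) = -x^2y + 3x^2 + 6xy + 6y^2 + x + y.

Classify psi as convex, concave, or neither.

neither

The term -x^2y is cubic, so the Hessian is not constant.
∂²psi/∂x² = -2y + 6, which takes both signs as y varies (negative for sufficiently large y). A diagonal entry of the Hessian changing sign means the Hessian is neither positive- nor negative-semidefinite on all of R^2.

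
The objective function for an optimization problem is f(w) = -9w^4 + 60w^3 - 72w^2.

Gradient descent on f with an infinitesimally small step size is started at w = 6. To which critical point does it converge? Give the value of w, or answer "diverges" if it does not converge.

f'(w) = -36w(w - 4)(w - 1), so f'(6) = -2160.
Gradient descent moves in the -f' direction, i.e. w is increasing.
There is no critical point above w=6, and f' keeps the same sign, so the iterate runs off to +∞.

diverges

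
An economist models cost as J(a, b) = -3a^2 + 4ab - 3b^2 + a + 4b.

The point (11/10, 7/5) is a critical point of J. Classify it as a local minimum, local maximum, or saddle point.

The Hessian of J is constant: H = [[-6, 4], [4, -6]].
det(H) = (-6)·(-6) − 4² = 20.
det(H) > 0 and tr(H) = -12 < 0, so H is negative definite and the point is a local maximum.

local maximum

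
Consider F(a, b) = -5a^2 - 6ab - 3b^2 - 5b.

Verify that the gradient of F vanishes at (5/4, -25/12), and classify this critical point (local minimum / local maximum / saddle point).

local maximum

∇F = (-10a - 6b, -6a - 6b - 5); substituting (5/4, -25/12) gives ∇F = (0, 0), so (5/4, -25/12) is indeed a critical point.
The Hessian of F is constant: H = [[-10, -6], [-6, -6]].
det(H) = (-10)·(-6) − (-6)² = 24.
det(H) > 0 and tr(H) = -16 < 0, so H is negative definite and the point is a local maximum.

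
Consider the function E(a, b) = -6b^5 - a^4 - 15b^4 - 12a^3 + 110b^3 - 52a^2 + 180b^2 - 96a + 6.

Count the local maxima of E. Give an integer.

E separates as a function of a plus a function of b, so ∇E=0 decouples.
∂E/∂a = -4(a + 2)(a + 3)(a + 4) = 0 at a ∈ {-4, -3, -2}; ∂E/∂b = -30b(b - 3)(b + 1)(b + 4) = 0 at b ∈ {-4, -1, 0, 3}.
The Hessian is diagonal: diag(E_aa, E_bb). Second derivatives: E_aa(-4)=-8, E_aa(-3)=4, E_aa(-2)=-8; E_bb(-4)=2520, E_bb(-1)=-360, E_bb(0)=360, E_bb(3)=-2520.
Local maxima occur where both diagonal entries negative: (-4, -1), (-4, 3), (-2, -1), (-2, 3). Count: 4.

4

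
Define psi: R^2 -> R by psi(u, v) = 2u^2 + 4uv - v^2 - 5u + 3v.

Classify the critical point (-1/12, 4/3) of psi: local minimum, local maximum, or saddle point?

saddle point

The Hessian of psi is constant: H = [[4, 4], [4, -2]].
det(H) = 4·(-2) − 4² = -24.
Since det(H) < 0, H is indefinite and the critical point is a saddle point.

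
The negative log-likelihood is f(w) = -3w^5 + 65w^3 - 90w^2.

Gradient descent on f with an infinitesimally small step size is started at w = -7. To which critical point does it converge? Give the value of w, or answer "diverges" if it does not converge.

-4

f'(w) = -15w(w - 3)(w - 1)(w + 4), so f'(-7) = -25200.
Gradient descent moves in the -f' direction, i.e. w is increasing.
The nearest critical point in that direction is w = -4, where f'' = 2100 > 0 (a local minimum). The iterate converges there.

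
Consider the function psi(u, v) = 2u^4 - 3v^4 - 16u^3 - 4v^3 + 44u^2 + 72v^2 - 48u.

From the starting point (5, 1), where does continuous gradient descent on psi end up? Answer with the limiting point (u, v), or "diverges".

psi is separable, so gradient descent decouples: u follows -∂psi/∂u, v follows -∂psi/∂v.
∂psi/∂u = 8(u - 3)(u - 2)(u - 1); at u=5 this is 192, so u decreases.
∂psi/∂v = -12v(v - 3)(v + 4); at v=1 this is 120, so v decreases.
u converges to its nearest critical value 3 (a local min of the u-part); v converges to 0. The iterate converges to (3, 0).

(3, 0)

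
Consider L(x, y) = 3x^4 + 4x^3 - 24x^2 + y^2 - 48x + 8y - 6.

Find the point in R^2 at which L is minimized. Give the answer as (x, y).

L(x,y) separates as P(x) + Q(y) − 6, so its minimum is min P + min Q − 6.
P'(x) = 12(x - 2)(x + 1)(x + 2) vanishes at x ∈ {-2, -1, 2}; Q'(y) = 2y + 8 vanishes at y ∈ {-4}.
Local minima of P (where P''>0): P(-2)=16, P(2)=-112. Local minima of Q: Q(-4)=-16.
So the global minimum of L is P(2) + Q(-4) − 6 = -112 − 16 − 6 = -134, attained at (2, -4).

(2, -4)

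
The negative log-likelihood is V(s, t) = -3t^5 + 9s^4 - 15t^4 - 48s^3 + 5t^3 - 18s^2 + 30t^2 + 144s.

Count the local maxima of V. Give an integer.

V separates as a function of s plus a function of t, so ∇V=0 decouples.
∂V/∂s = 36(s - 4)(s - 1)(s + 1) = 0 at s ∈ {-1, 1, 4}; ∂V/∂t = -15t(t - 1)(t + 1)(t + 4) = 0 at t ∈ {-4, -1, 0, 1}.
The Hessian is diagonal: diag(V_ss, V_tt). Second derivatives: V_ss(-1)=360, V_ss(1)=-216, V_ss(4)=540; V_tt(-4)=900, V_tt(-1)=-90, V_tt(0)=60, V_tt(1)=-150.
Local maxima occur where both diagonal entries negative: (1, -1), (1, 1). Count: 2.

2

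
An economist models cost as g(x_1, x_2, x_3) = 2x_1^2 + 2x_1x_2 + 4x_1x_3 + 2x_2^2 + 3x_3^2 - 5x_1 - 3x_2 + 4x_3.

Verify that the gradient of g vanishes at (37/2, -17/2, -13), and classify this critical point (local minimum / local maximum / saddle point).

∇g = (4x_1 + 2x_2 + 4x_3 - 5, 2x_1 + 4x_2 - 3, 4x_1 + 6x_3 + 4); substituting (37/2, -17/2, -13) gives ∇g = (0, 0, 0), so (37/2, -17/2, -13) is indeed a critical point.
The Hessian is constant: H = [[4, 2, 4], [2, 4, 0], [4, 0, 6]].
Leading principal minors: Δ₁ = 4, Δ₂ = 12, Δ₃ = 8.
All leading minors are positive, so H is positive definite: a local minimum.

local minimum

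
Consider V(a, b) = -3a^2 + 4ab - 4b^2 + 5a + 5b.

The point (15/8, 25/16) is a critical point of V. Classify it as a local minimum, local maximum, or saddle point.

local maximum

The Hessian of V is constant: H = [[-6, 4], [4, -8]].
det(H) = (-6)·(-8) − 4² = 32.
det(H) > 0 and tr(H) = -14 < 0, so H is negative definite and the point is a local maximum.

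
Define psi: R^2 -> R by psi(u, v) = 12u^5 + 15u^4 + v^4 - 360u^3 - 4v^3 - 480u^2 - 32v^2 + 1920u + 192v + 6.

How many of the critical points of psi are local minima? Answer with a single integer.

4

psi separates as a function of u plus a function of v, so ∇psi=0 decouples.
∂psi/∂u = 60(u - 4)(u - 1)(u + 2)(u + 4) = 0 at u ∈ {-4, -2, 1, 4}; ∂psi/∂v = 4(v - 4)(v - 3)(v + 4) = 0 at v ∈ {-4, 3, 4}.
The Hessian is diagonal: diag(psi_uu, psi_vv). Second derivatives: psi_uu(-4)=-4800, psi_uu(-2)=2160, psi_uu(1)=-2700, psi_uu(4)=8640; psi_vv(-4)=224, psi_vv(3)=-28, psi_vv(4)=32.
Local minima occur where both diagonal entries positive: (-2, -4), (-2, 4), (4, -4), (4, 4). Count: 4.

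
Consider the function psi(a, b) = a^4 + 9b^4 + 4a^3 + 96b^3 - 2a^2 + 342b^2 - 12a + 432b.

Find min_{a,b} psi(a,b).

psi(a,b) separates as P(a) + Q(b), so its minimum is min P + min Q.
P'(a) = 4(a - 1)(a + 1)(a + 3) vanishes at a ∈ {-3, -1, 1}; Q'(b) = 36(b + 1)(b + 3)(b + 4) vanishes at b ∈ {-4, -3, -1}.
Local minima of P (where P''>0): P(-3)=-9, P(1)=-9. Local minima of Q: Q(-4)=-96, Q(-1)=-177.
So the global minimum of psi is P(-3) + Q(-1) = -9 − 177 = -186, attained at (-3, -1).

-186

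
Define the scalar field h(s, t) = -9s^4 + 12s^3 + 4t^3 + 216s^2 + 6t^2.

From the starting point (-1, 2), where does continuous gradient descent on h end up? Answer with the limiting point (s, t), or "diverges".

h is separable, so gradient descent decouples: s follows -∂h/∂s, t follows -∂h/∂t.
∂h/∂s = -36s(s - 4)(s + 3); at s=-1 this is -360, so s increases.
∂h/∂t = 12t(t + 1); at t=2 this is 72, so t decreases.
s converges to its nearest critical value 0 (a local min of the s-part); t converges to 0. The iterate converges to (0, 0).

(0, 0)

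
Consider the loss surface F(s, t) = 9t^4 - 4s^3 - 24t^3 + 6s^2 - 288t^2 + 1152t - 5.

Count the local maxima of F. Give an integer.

F separates as a function of s plus a function of t, so ∇F=0 decouples.
∂F/∂s = -12s(s - 1) = 0 at s ∈ {0, 1}; ∂F/∂t = 36(t - 4)(t - 2)(t + 4) = 0 at t ∈ {-4, 2, 4}.
The Hessian is diagonal: diag(F_ss, F_tt). Second derivatives: F_ss(0)=12, F_ss(1)=-12; F_tt(-4)=1728, F_tt(2)=-432, F_tt(4)=576.
Local maxima occur where both diagonal entries negative: (1, 2). Count: 1.

1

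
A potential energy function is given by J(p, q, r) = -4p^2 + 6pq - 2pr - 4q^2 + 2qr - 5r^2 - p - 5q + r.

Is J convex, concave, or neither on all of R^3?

concave

J is quadratic, so its Hessian is the constant matrix H = [[-8, 6, -2], [6, -8, 2], [-2, 2, -10]].
Leading principal minors: -8, 28, -264.
Signs alternate −, +, − ⇒ H ≺ 0 ⇒ concave.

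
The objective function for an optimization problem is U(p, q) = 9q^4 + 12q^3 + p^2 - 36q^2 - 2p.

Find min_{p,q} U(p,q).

U(p,q) separates as A(p) + B(q), so its minimum is min A + min B.
A'(p) = 2p - 2 vanishes at p ∈ {1}; B'(q) = 36q(q - 1)(q + 2) vanishes at q ∈ {-2, 0, 1}.
Local minima of A (where A''>0): A(1)=-1. Local minima of B: B(-2)=-96, B(1)=-15.
So the global minimum of U is A(1) + B(-2) = -1 − 96 = -97, attained at (1, -2).

-97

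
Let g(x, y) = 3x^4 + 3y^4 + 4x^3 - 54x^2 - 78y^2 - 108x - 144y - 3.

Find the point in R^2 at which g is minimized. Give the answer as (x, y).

(3, 4)

g(x,y) separates as P(x) + Q(y) − 3, so its minimum is min P + min Q − 3.
P'(x) = 12(x - 3)(x + 1)(x + 3) vanishes at x ∈ {-3, -1, 3}; Q'(y) = 12(y - 4)(y + 1)(y + 3) vanishes at y ∈ {-3, -1, 4}.
Local minima of P (where P''>0): P(-3)=-27, P(3)=-459. Local minima of Q: Q(-3)=-27, Q(4)=-1056.
So the global minimum of g is P(3) + Q(4) − 3 = -459 − 1056 − 3 = -1518, attained at (3, 4).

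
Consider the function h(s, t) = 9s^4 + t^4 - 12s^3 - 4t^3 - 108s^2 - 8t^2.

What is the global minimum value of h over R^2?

-695

h(s,t) separates as P(s) + Q(t), so its minimum is min P + min Q.
P'(s) = 36s(s - 3)(s + 2) vanishes at s ∈ {-2, 0, 3}; Q'(t) = 4t(t - 4)(t + 1) vanishes at t ∈ {-1, 0, 4}.
Local minima of P (where P''>0): P(-2)=-192, P(3)=-567. Local minima of Q: Q(-1)=-3, Q(4)=-128.
So the global minimum of h is P(3) + Q(4) = -567 − 128 = -695, attained at (3, 4).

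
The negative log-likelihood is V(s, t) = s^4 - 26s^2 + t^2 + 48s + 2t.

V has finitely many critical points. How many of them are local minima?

2

V separates as a function of s plus a function of t, so ∇V=0 decouples.
∂V/∂s = 4(s - 3)(s - 1)(s + 4) = 0 at s ∈ {-4, 1, 3}; ∂V/∂t = 2(t + 1) = 0 at t ∈ {-1}.
The Hessian is diagonal: diag(V_ss, V_tt). Second derivatives: V_ss(-4)=140, V_ss(1)=-40, V_ss(3)=56; V_tt(-1)=2.
Local minima occur where both diagonal entries positive: (-4, -1), (3, -1). Count: 2.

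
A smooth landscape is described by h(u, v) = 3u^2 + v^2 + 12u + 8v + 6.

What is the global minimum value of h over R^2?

h(u,v) separates as P(u) + Q(v) + 6, so its minimum is min P + min Q + 6.
P'(u) = 6u + 12 vanishes at u ∈ {-2}; Q'(v) = 2v + 8 vanishes at v ∈ {-4}.
Local minima of P (where P''>0): P(-2)=-12. Local minima of Q: Q(-4)=-16.
So the global minimum of h is P(-2) + Q(-4) + 6 = -12 − 16 + 6 = -22, attained at (-2, -4).

-22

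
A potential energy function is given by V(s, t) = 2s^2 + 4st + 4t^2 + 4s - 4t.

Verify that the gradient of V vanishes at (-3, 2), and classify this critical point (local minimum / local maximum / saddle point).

∇V = (4s + 4t + 4, 4s + 8t - 4); substituting (-3, 2) gives ∇V = (0, 0), so (-3, 2) is indeed a critical point.
The Hessian of V is constant: H = [[4, 4], [4, 8]].
det(H) = 4·8 − 4² = 16.
det(H) > 0 and tr(H) = 12 > 0, so H is positive definite and the point is a local minimum.

local minimum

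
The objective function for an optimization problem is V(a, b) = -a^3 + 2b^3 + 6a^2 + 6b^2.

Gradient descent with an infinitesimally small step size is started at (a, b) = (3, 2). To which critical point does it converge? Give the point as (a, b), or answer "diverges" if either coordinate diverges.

V is separable, so gradient descent decouples: a follows -∂V/∂a, b follows -∂V/∂b.
∂V/∂a = -3a(a - 4); at a=3 this is 9, so a decreases.
∂V/∂b = 6b(b + 2); at b=2 this is 48, so b decreases.
a converges to its nearest critical value 0 (a local min of the a-part); b converges to 0. The iterate converges to (0, 0).

(0, 0)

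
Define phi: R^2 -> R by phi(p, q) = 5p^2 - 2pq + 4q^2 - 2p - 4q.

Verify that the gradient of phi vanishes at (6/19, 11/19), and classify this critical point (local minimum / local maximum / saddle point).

local minimum

∇phi = (10p - 2q - 2, -2p + 8q - 4); substituting (6/19, 11/19) gives ∇phi = (0, 0), so (6/19, 11/19) is indeed a critical point.
The Hessian of phi is constant: H = [[10, -2], [-2, 8]].
det(H) = 10·8 − (-2)² = 76.
det(H) > 0 and tr(H) = 18 > 0, so H is positive definite and the point is a local minimum.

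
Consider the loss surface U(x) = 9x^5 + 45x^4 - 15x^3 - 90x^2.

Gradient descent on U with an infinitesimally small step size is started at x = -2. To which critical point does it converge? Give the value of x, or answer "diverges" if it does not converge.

U'(x) = 45x(x - 1)(x + 1)(x + 4), so U'(-2) = -540.
Gradient descent moves in the -U' direction, i.e. x is increasing.
The nearest critical point in that direction is x = -1, where U'' = 270 > 0 (a local minimum). The iterate converges there.

-1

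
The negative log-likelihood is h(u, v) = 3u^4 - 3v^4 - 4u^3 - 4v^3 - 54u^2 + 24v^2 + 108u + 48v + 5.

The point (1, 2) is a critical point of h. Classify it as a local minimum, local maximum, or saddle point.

local maximum

The mixed partial ∂²h/∂u∂v is 0, so the Hessian at any point is diag(h_uu, h_vv) = diag(12(3u^2 - 2u - 9), 12(-3v^2 - 2v + 4)).
At (1, 2): H = diag(-96, -144).
Both eigenvalues are negative, so H is negative definite: a local maximum.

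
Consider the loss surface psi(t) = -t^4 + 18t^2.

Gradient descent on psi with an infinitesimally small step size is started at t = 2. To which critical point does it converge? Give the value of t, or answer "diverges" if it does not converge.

psi'(t) = -4t(t - 3)(t + 3), so psi'(2) = 40.
Gradient descent moves in the -psi' direction, i.e. t is decreasing.
The nearest critical point in that direction is t = 0, where psi'' = 36 > 0 (a local minimum). The iterate converges there.

0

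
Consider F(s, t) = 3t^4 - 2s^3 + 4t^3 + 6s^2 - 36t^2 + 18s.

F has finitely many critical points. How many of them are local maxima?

F separates as a function of s plus a function of t, so ∇F=0 decouples.
∂F/∂s = -6(s - 3)(s + 1) = 0 at s ∈ {-1, 3}; ∂F/∂t = 12t(t - 2)(t + 3) = 0 at t ∈ {-3, 0, 2}.
The Hessian is diagonal: diag(F_ss, F_tt). Second derivatives: F_ss(-1)=24, F_ss(3)=-24; F_tt(-3)=180, F_tt(0)=-72, F_tt(2)=120.
Local maxima occur where both diagonal entries negative: (3, 0). Count: 1.

1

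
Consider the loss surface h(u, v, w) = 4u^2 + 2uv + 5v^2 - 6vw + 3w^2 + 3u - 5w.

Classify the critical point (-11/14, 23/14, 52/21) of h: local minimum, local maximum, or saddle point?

local minimum

The Hessian is constant: H = [[8, 2, 0], [2, 10, -6], [0, -6, 6]].
Leading principal minors: Δ₁ = 8, Δ₂ = 76, Δ₃ = 168.
All leading minors are positive, so H is positive definite: a local minimum.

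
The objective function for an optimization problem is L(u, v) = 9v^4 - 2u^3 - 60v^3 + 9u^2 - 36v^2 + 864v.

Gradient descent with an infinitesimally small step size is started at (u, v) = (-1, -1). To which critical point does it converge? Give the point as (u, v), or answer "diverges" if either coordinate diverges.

L is separable, so gradient descent decouples: u follows -∂L/∂u, v follows -∂L/∂v.
∂L/∂u = -6u(u - 3); at u=-1 this is -24, so u increases.
∂L/∂v = 36(v - 4)(v - 3)(v + 2); at v=-1 this is 720, so v decreases.
u converges to its nearest critical value 0 (a local min of the u-part); v converges to -2. The iterate converges to (0, -2).

(0, -2)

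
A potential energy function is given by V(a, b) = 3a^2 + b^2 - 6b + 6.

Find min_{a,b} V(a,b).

-3

V(a,b) separates as P(a) + Q(b) + 6, so its minimum is min P + min Q + 6.
P'(a) = 6a vanishes at a ∈ {0}; Q'(b) = 2b - 6 vanishes at b ∈ {3}.
Local minima of P (where P''>0): P(0)=0. Local minima of Q: Q(3)=-9.
So the global minimum of V is P(0) + Q(3) + 6 = 0 − 9 + 6 = -3, attained at (0, 3).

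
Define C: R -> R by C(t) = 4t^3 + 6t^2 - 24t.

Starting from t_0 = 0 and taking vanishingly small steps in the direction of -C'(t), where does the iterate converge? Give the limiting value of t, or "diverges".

C'(t) = 12(t - 1)(t + 2), so C'(0) = -24.
Gradient descent moves in the -C' direction, i.e. t is increasing.
The nearest critical point in that direction is t = 1, where C'' = 36 > 0 (a local minimum). The iterate converges there.

1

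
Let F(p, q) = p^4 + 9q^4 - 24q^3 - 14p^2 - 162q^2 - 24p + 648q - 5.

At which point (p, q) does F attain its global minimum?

F(p,q) separates as A(p) + B(q) − 5, so its minimum is min A + min B − 5.
A'(p) = 4(p - 3)(p + 1)(p + 2) vanishes at p ∈ {-2, -1, 3}; B'(q) = 36(q - 3)(q - 2)(q + 3) vanishes at q ∈ {-3, 2, 3}.
Local minima of A (where A''>0): A(-2)=8, A(3)=-117. Local minima of B: B(-3)=-2025, B(3)=567.
So the global minimum of F is A(3) + B(-3) − 5 = -117 − 2025 − 5 = -2147, attained at (3, -3).

(3, -3)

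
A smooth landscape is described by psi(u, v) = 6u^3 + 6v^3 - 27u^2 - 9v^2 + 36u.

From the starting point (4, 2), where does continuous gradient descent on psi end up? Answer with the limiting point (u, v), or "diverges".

psi is separable, so gradient descent decouples: u follows -∂psi/∂u, v follows -∂psi/∂v.
∂psi/∂u = 18(u - 2)(u - 1); at u=4 this is 108, so u decreases.
∂psi/∂v = 18v(v - 1); at v=2 this is 36, so v decreases.
u converges to its nearest critical value 2 (a local min of the u-part); v converges to 1. The iterate converges to (2, 1).

(2, 1)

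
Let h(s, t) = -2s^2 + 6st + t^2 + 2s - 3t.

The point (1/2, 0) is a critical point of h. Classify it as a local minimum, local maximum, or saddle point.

The Hessian of h is constant: H = [[-4, 6], [6, 2]].
det(H) = (-4)·2 − 6² = -44.
Since det(H) < 0, H is indefinite and the critical point is a saddle point.

saddle point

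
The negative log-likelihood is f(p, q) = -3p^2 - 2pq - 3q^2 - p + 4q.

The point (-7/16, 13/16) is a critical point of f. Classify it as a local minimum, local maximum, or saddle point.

The Hessian of f is constant: H = [[-6, -2], [-2, -6]].
det(H) = (-6)·(-6) − (-2)² = 32.
det(H) > 0 and tr(H) = -12 < 0, so H is negative definite and the point is a local maximum.

local maximum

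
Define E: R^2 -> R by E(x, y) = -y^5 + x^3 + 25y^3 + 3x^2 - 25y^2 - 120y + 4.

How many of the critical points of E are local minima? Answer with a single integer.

2

E separates as a function of x plus a function of y, so ∇E=0 decouples.
∂E/∂x = 3x(x + 2) = 0 at x ∈ {-2, 0}; ∂E/∂y = -5(y - 3)(y - 2)(y + 1)(y + 4) = 0 at y ∈ {-4, -1, 2, 3}.
The Hessian is diagonal: diag(E_xx, E_yy). Second derivatives: E_xx(-2)=-6, E_xx(0)=6; E_yy(-4)=630, E_yy(-1)=-180, E_yy(2)=90, E_yy(3)=-140.
Local minima occur where both diagonal entries positive: (0, -4), (0, 2). Count: 2.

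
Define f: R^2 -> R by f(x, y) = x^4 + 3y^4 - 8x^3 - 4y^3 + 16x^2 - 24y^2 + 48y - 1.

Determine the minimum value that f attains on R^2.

-113

f(x,y) separates as P(x) + Q(y) − 1, so its minimum is min P + min Q − 1.
P'(x) = 4x(x - 4)(x - 2) vanishes at x ∈ {0, 2, 4}; Q'(y) = 12(y - 2)(y - 1)(y + 2) vanishes at y ∈ {-2, 1, 2}.
Local minima of P (where P''>0): P(0)=0, P(4)=0. Local minima of Q: Q(-2)=-112, Q(2)=16.
So the global minimum of f is P(0) + Q(-2) − 1 = 0 − 112 − 1 = -113, attained at (0, -2).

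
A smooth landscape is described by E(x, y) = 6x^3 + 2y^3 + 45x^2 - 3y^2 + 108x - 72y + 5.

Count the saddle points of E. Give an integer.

2

E separates as a function of x plus a function of y, so ∇E=0 decouples.
∂E/∂x = 18(x + 2)(x + 3) = 0 at x ∈ {-3, -2}; ∂E/∂y = 6(y - 4)(y + 3) = 0 at y ∈ {-3, 4}.
The Hessian is diagonal: diag(E_xx, E_yy). Second derivatives: E_xx(-3)=-18, E_xx(-2)=18; E_yy(-3)=-42, E_yy(4)=42.
Saddle points occur where the two diagonal entries have opposite signs: (-3, 4), (-2, -3). Count: 2.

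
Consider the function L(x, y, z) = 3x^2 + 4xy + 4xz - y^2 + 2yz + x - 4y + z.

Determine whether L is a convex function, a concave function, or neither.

L is quadratic, so its Hessian is the constant matrix H = [[6, 4, 4], [4, -2, 2], [4, 2, 0]].
Leading principal minors: 6, -28, 72.
Neither pattern holds ⇒ H is indefinite ⇒ neither convex nor concave.

neither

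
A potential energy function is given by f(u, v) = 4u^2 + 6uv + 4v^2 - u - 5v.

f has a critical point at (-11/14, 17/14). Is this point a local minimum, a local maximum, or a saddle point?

The Hessian of f is constant: H = [[8, 6], [6, 8]].
det(H) = 8·8 − 6² = 28.
det(H) > 0 and tr(H) = 16 > 0, so H is positive definite and the point is a local minimum.

local minimum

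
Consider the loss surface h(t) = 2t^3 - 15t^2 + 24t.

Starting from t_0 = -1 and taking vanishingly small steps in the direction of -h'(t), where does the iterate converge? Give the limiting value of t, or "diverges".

diverges

h'(t) = 6(t - 4)(t - 1), so h'(-1) = 60.
Gradient descent moves in the -h' direction, i.e. t is decreasing.
There is no critical point below t=-1, and h' keeps the same sign, so the iterate runs off to −∞.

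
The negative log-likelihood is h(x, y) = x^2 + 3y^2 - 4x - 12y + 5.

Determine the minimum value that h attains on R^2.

h(x,y) separates as P(x) + Q(y) + 5, so its minimum is min P + min Q + 5.
P'(x) = 2x - 4 vanishes at x ∈ {2}; Q'(y) = 6y - 12 vanishes at y ∈ {2}.
Local minima of P (where P''>0): P(2)=-4. Local minima of Q: Q(2)=-12.
So the global minimum of h is P(2) + Q(2) + 5 = -4 − 12 + 5 = -11, attained at (2, 2).

-11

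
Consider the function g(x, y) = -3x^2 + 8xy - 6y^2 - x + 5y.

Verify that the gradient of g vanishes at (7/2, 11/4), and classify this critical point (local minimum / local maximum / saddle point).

local maximum

∇g = (-6x + 8y - 1, 8x - 12y + 5); substituting (7/2, 11/4) gives ∇g = (0, 0), so (7/2, 11/4) is indeed a critical point.
The Hessian of g is constant: H = [[-6, 8], [8, -12]].
det(H) = (-6)·(-12) − 8² = 8.
det(H) > 0 and tr(H) = -18 < 0, so H is negative definite and the point is a local maximum.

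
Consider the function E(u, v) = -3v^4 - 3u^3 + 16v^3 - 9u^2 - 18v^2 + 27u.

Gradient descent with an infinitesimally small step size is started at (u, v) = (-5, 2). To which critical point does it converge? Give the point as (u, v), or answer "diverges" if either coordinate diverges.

E is separable, so gradient descent decouples: u follows -∂E/∂u, v follows -∂E/∂v.
∂E/∂u = -9(u - 1)(u + 3); at u=-5 this is -108, so u increases.
∂E/∂v = -12v(v - 3)(v - 1); at v=2 this is 24, so v decreases.
u converges to its nearest critical value -3 (a local min of the u-part); v converges to 1. The iterate converges to (-3, 1).

(-3, 1)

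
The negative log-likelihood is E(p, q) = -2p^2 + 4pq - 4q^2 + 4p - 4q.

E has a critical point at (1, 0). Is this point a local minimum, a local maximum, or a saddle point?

The Hessian of E is constant: H = [[-4, 4], [4, -8]].
det(H) = (-4)·(-8) − 4² = 16.
det(H) > 0 and tr(H) = -12 < 0, so H is negative definite and the point is a local maximum.

local maximum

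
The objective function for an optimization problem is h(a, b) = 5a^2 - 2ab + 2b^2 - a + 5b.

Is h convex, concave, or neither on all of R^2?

h is quadratic, so its Hessian is the constant matrix H = [[10, -2], [-2, 4]].
det(H) = 36, tr(H) = 14.
det(H) > 0 and tr(H) > 0, so H is positive definite everywhere: convex.

convex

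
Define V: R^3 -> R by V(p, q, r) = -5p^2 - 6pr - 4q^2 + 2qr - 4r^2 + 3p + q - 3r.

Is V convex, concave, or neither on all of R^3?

V is quadratic, so its Hessian is the constant matrix H = [[-10, 0, -6], [0, -8, 2], [-6, 2, -8]].
Leading principal minors: -10, 80, -312.
Signs alternate −, +, − ⇒ H ≺ 0 ⇒ concave.

concave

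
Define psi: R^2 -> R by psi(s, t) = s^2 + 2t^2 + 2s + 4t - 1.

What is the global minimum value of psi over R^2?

psi(s,t) separates as P(s) + Q(t) − 1, so its minimum is min P + min Q − 1.
P'(s) = 2s + 2 vanishes at s ∈ {-1}; Q'(t) = 4(t + 1) vanishes at t ∈ {-1}.
Local minima of P (where P''>0): P(-1)=-1. Local minima of Q: Q(-1)=-2.
So the global minimum of psi is P(-1) + Q(-1) − 1 = -1 − 2 − 1 = -4, attained at (-1, -1).

-4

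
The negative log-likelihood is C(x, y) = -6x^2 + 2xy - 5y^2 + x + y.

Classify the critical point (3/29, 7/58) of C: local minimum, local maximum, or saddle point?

The Hessian of C is constant: H = [[-12, 2], [2, -10]].
det(H) = (-12)·(-10) − 2² = 116.
det(H) > 0 and tr(H) = -22 < 0, so H is negative definite and the point is a local maximum.

local maximum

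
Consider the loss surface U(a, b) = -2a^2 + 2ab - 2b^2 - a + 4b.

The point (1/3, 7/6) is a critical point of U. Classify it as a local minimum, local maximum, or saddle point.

The Hessian of U is constant: H = [[-4, 2], [2, -4]].
det(H) = (-4)·(-4) − 2² = 12.
det(H) > 0 and tr(H) = -8 < 0, so H is negative definite and the point is a local maximum.

local maximum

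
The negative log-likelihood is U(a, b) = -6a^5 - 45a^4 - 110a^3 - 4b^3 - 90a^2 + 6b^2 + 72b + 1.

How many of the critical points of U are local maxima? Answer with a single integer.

U separates as a function of a plus a function of b, so ∇U=0 decouples.
∂U/∂a = -30a(a + 1)(a + 2)(a + 3) = 0 at a ∈ {-3, -2, -1, 0}; ∂U/∂b = -12(b - 3)(b + 2) = 0 at b ∈ {-2, 3}.
The Hessian is diagonal: diag(U_aa, U_bb). Second derivatives: U_aa(-3)=180, U_aa(-2)=-60, U_aa(-1)=60, U_aa(0)=-180; U_bb(-2)=60, U_bb(3)=-60.
Local maxima occur where both diagonal entries negative: (-2, 3), (0, 3). Count: 2.

2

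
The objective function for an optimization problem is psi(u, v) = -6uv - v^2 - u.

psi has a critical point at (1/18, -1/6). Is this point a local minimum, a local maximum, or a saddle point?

saddle point

The Hessian of psi is constant: H = [[0, -6], [-6, -2]].
det(H) = 0·(-2) − (-6)² = -36.
Since det(H) < 0, H is indefinite and the critical point is a saddle point.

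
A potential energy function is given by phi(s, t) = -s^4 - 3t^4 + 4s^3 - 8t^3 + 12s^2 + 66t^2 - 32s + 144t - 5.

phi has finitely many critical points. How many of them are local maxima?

4

phi separates as a function of s plus a function of t, so ∇phi=0 decouples.
∂phi/∂s = -4(s - 4)(s - 1)(s + 2) = 0 at s ∈ {-2, 1, 4}; ∂phi/∂t = -12(t - 3)(t + 1)(t + 4) = 0 at t ∈ {-4, -1, 3}.
The Hessian is diagonal: diag(phi_ss, phi_tt). Second derivatives: phi_ss(-2)=-72, phi_ss(1)=36, phi_ss(4)=-72; phi_tt(-4)=-252, phi_tt(-1)=144, phi_tt(3)=-336.
Local maxima occur where both diagonal entries negative: (-2, -4), (-2, 3), (4, -4), (4, 3). Count: 4.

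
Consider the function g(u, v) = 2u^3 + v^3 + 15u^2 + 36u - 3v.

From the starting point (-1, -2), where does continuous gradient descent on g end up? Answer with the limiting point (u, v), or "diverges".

diverges

g is separable, so gradient descent decouples: u follows -∂g/∂u, v follows -∂g/∂v.
∂g/∂u = 6(u + 2)(u + 3); at u=-1 this is 12, so u decreases.
∂g/∂v = 3(v - 1)(v + 1); at v=-2 this is 9, so v decreases.
The v-coordinate has no critical point in that direction and runs off to infinity.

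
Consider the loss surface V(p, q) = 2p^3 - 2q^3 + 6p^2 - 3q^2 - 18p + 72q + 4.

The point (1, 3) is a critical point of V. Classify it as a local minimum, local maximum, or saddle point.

The mixed partial ∂²V/∂p∂q is 0, so the Hessian at any point is diag(V_pp, V_qq) = diag(12(p + 1), -6(2q + 1)).
At (1, 3): H = diag(24, -42).
The eigenvalues have opposite signs, so H is indefinite: a saddle point.

saddle point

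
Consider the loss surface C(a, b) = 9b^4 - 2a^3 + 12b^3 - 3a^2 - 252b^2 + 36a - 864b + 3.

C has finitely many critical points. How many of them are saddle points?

C separates as a function of a plus a function of b, so ∇C=0 decouples.
∂C/∂a = -6(a - 2)(a + 3) = 0 at a ∈ {-3, 2}; ∂C/∂b = 36(b - 4)(b + 2)(b + 3) = 0 at b ∈ {-3, -2, 4}.
The Hessian is diagonal: diag(C_aa, C_bb). Second derivatives: C_aa(-3)=30, C_aa(2)=-30; C_bb(-3)=252, C_bb(-2)=-216, C_bb(4)=1512.
Saddle points occur where the two diagonal entries have opposite signs: (-3, -2), (2, -3), (2, 4). Count: 3.

3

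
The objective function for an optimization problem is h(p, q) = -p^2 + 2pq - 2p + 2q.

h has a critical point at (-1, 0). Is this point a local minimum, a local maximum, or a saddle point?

The Hessian of h is constant: H = [[-2, 2], [2, 0]].
det(H) = (-2)·0 − 2² = -4.
Since det(H) < 0, H is indefinite and the critical point is a saddle point.

saddle point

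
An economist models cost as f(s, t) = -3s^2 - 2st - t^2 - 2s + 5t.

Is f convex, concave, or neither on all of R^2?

concave

f is quadratic, so its Hessian is the constant matrix H = [[-6, -2], [-2, -2]].
det(H) = 8, tr(H) = -8.
det(H) > 0 and tr(H) < 0, so H is negative definite everywhere: concave.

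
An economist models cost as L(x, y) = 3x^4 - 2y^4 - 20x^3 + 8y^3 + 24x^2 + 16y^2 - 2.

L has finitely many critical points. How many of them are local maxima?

L separates as a function of x plus a function of y, so ∇L=0 decouples.
∂L/∂x = 12x(x - 4)(x - 1) = 0 at x ∈ {0, 1, 4}; ∂L/∂y = -8y(y - 4)(y + 1) = 0 at y ∈ {-1, 0, 4}.
The Hessian is diagonal: diag(L_xx, L_yy). Second derivatives: L_xx(0)=48, L_xx(1)=-36, L_xx(4)=144; L_yy(-1)=-40, L_yy(0)=32, L_yy(4)=-160.
Local maxima occur where both diagonal entries negative: (1, -1), (1, 4). Count: 2.

2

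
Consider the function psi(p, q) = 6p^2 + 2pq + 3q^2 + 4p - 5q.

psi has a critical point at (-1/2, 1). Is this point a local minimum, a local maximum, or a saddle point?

The Hessian of psi is constant: H = [[12, 2], [2, 6]].
det(H) = 12·6 − 2² = 68.
det(H) > 0 and tr(H) = 18 > 0, so H is positive definite and the point is a local minimum.

local minimum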